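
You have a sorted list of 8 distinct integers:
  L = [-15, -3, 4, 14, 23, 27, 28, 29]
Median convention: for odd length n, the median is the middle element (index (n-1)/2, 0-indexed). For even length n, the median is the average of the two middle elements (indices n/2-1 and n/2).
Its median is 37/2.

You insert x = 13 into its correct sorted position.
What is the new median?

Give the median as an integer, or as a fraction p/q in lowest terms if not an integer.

Answer: 14

Derivation:
Old list (sorted, length 8): [-15, -3, 4, 14, 23, 27, 28, 29]
Old median = 37/2
Insert x = 13
Old length even (8). Middle pair: indices 3,4 = 14,23.
New length odd (9). New median = single middle element.
x = 13: 3 elements are < x, 5 elements are > x.
New sorted list: [-15, -3, 4, 13, 14, 23, 27, 28, 29]
New median = 14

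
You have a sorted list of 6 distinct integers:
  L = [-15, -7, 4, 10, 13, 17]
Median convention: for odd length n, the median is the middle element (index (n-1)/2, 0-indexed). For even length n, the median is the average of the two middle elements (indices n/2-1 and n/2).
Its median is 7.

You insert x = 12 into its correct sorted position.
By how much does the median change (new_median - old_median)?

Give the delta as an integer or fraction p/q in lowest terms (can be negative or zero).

Answer: 3

Derivation:
Old median = 7
After inserting x = 12: new sorted = [-15, -7, 4, 10, 12, 13, 17]
New median = 10
Delta = 10 - 7 = 3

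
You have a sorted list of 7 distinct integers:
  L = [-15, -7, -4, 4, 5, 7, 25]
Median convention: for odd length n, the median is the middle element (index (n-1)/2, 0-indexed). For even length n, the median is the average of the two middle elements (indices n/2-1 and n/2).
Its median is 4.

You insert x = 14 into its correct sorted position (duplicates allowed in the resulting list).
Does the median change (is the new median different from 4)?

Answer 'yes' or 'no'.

Answer: yes

Derivation:
Old median = 4
Insert x = 14
New median = 9/2
Changed? yes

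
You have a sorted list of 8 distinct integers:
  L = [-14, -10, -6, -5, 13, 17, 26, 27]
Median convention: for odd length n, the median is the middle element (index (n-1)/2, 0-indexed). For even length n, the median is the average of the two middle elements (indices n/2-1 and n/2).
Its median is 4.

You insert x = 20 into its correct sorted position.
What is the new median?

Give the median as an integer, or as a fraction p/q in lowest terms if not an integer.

Old list (sorted, length 8): [-14, -10, -6, -5, 13, 17, 26, 27]
Old median = 4
Insert x = 20
Old length even (8). Middle pair: indices 3,4 = -5,13.
New length odd (9). New median = single middle element.
x = 20: 6 elements are < x, 2 elements are > x.
New sorted list: [-14, -10, -6, -5, 13, 17, 20, 26, 27]
New median = 13

Answer: 13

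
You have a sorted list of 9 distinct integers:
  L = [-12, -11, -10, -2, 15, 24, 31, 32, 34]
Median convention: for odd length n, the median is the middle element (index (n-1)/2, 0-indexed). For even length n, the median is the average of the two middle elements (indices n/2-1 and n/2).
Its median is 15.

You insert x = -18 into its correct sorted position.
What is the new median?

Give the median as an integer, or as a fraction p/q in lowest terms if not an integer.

Answer: 13/2

Derivation:
Old list (sorted, length 9): [-12, -11, -10, -2, 15, 24, 31, 32, 34]
Old median = 15
Insert x = -18
Old length odd (9). Middle was index 4 = 15.
New length even (10). New median = avg of two middle elements.
x = -18: 0 elements are < x, 9 elements are > x.
New sorted list: [-18, -12, -11, -10, -2, 15, 24, 31, 32, 34]
New median = 13/2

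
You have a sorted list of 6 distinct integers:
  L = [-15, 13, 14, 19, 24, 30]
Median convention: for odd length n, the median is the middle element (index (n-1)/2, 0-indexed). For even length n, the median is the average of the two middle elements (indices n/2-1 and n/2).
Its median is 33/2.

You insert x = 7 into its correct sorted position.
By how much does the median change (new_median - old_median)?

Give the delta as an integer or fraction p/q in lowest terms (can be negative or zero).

Answer: -5/2

Derivation:
Old median = 33/2
After inserting x = 7: new sorted = [-15, 7, 13, 14, 19, 24, 30]
New median = 14
Delta = 14 - 33/2 = -5/2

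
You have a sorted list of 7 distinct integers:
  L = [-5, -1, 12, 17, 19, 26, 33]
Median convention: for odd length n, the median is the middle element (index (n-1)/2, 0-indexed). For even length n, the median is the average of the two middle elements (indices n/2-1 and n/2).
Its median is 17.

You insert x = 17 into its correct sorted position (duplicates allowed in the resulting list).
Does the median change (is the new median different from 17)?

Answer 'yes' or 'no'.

Answer: no

Derivation:
Old median = 17
Insert x = 17
New median = 17
Changed? no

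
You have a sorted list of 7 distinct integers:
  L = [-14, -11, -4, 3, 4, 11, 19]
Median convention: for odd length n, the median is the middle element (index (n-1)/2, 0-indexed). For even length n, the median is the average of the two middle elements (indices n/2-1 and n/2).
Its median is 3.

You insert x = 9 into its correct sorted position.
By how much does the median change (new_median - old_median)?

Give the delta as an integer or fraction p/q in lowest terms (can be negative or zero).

Old median = 3
After inserting x = 9: new sorted = [-14, -11, -4, 3, 4, 9, 11, 19]
New median = 7/2
Delta = 7/2 - 3 = 1/2

Answer: 1/2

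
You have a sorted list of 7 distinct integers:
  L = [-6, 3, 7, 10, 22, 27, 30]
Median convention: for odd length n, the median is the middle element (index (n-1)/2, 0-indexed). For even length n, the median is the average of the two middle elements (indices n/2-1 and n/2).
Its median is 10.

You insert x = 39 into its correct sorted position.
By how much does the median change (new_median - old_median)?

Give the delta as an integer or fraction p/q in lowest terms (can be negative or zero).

Answer: 6

Derivation:
Old median = 10
After inserting x = 39: new sorted = [-6, 3, 7, 10, 22, 27, 30, 39]
New median = 16
Delta = 16 - 10 = 6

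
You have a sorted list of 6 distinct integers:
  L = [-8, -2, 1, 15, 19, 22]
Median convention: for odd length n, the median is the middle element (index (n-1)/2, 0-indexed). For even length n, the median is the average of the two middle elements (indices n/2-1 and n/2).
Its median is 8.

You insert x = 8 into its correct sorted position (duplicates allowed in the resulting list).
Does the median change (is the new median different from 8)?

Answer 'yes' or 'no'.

Answer: no

Derivation:
Old median = 8
Insert x = 8
New median = 8
Changed? no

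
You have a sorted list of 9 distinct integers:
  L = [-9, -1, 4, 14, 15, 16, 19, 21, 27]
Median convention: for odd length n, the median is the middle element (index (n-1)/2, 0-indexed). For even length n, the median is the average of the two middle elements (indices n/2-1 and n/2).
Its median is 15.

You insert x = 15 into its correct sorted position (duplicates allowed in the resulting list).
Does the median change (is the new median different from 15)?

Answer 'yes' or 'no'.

Old median = 15
Insert x = 15
New median = 15
Changed? no

Answer: no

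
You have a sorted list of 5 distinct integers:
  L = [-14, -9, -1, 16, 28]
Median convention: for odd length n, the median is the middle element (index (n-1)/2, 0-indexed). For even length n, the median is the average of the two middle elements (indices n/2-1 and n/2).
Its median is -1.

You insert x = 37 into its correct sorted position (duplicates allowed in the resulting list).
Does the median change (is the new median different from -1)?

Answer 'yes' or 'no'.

Old median = -1
Insert x = 37
New median = 15/2
Changed? yes

Answer: yes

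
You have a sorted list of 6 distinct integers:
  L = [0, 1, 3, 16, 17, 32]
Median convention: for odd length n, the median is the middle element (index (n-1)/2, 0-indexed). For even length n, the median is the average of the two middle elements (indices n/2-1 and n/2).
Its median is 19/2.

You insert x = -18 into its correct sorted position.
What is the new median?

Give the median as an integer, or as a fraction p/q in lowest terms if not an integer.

Answer: 3

Derivation:
Old list (sorted, length 6): [0, 1, 3, 16, 17, 32]
Old median = 19/2
Insert x = -18
Old length even (6). Middle pair: indices 2,3 = 3,16.
New length odd (7). New median = single middle element.
x = -18: 0 elements are < x, 6 elements are > x.
New sorted list: [-18, 0, 1, 3, 16, 17, 32]
New median = 3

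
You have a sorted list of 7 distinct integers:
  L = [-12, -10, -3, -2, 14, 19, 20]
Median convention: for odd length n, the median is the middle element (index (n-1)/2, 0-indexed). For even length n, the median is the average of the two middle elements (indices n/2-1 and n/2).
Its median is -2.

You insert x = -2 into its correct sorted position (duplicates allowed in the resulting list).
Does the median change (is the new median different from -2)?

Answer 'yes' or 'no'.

Answer: no

Derivation:
Old median = -2
Insert x = -2
New median = -2
Changed? no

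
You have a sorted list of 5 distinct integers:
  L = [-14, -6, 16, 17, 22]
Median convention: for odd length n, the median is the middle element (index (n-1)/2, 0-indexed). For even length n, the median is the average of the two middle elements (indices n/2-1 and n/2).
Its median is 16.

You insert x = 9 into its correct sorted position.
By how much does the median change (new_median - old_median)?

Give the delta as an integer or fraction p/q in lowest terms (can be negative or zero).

Old median = 16
After inserting x = 9: new sorted = [-14, -6, 9, 16, 17, 22]
New median = 25/2
Delta = 25/2 - 16 = -7/2

Answer: -7/2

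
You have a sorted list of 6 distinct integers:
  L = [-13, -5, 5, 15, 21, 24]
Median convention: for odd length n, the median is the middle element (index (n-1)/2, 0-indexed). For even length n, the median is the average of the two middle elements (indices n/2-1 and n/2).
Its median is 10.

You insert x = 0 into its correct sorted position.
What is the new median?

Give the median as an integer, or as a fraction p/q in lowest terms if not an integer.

Old list (sorted, length 6): [-13, -5, 5, 15, 21, 24]
Old median = 10
Insert x = 0
Old length even (6). Middle pair: indices 2,3 = 5,15.
New length odd (7). New median = single middle element.
x = 0: 2 elements are < x, 4 elements are > x.
New sorted list: [-13, -5, 0, 5, 15, 21, 24]
New median = 5

Answer: 5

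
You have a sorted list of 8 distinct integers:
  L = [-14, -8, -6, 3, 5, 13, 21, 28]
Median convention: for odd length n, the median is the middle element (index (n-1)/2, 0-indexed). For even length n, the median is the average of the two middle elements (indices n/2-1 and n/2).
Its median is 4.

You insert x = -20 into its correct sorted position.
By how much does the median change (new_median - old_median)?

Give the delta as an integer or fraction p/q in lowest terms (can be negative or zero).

Answer: -1

Derivation:
Old median = 4
After inserting x = -20: new sorted = [-20, -14, -8, -6, 3, 5, 13, 21, 28]
New median = 3
Delta = 3 - 4 = -1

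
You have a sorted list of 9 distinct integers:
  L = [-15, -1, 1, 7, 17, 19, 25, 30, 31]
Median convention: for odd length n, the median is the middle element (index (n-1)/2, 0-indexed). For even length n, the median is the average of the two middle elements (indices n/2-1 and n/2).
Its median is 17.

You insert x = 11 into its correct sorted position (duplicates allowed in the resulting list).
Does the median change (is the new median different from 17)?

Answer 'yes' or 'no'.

Old median = 17
Insert x = 11
New median = 14
Changed? yes

Answer: yes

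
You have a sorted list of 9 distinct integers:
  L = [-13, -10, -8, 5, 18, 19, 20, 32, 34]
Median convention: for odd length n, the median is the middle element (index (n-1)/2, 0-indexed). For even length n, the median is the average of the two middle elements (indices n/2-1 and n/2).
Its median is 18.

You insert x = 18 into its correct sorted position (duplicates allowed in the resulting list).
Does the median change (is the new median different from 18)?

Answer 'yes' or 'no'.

Old median = 18
Insert x = 18
New median = 18
Changed? no

Answer: no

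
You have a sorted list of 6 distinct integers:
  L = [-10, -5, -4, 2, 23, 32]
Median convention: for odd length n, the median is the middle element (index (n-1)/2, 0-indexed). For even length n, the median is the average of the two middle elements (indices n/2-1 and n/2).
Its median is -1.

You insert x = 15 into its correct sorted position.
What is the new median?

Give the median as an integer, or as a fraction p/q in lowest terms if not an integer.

Answer: 2

Derivation:
Old list (sorted, length 6): [-10, -5, -4, 2, 23, 32]
Old median = -1
Insert x = 15
Old length even (6). Middle pair: indices 2,3 = -4,2.
New length odd (7). New median = single middle element.
x = 15: 4 elements are < x, 2 elements are > x.
New sorted list: [-10, -5, -4, 2, 15, 23, 32]
New median = 2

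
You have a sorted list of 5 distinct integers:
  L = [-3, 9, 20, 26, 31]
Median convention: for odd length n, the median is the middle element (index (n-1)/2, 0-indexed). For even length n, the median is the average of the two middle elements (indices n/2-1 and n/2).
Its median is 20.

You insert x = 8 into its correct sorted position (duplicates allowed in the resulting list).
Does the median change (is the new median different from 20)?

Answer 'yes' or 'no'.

Answer: yes

Derivation:
Old median = 20
Insert x = 8
New median = 29/2
Changed? yes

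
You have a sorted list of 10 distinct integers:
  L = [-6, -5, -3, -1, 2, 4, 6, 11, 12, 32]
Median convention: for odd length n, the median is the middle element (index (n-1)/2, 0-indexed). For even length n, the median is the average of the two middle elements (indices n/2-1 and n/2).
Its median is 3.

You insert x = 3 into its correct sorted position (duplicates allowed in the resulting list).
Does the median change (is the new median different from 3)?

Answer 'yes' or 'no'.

Answer: no

Derivation:
Old median = 3
Insert x = 3
New median = 3
Changed? no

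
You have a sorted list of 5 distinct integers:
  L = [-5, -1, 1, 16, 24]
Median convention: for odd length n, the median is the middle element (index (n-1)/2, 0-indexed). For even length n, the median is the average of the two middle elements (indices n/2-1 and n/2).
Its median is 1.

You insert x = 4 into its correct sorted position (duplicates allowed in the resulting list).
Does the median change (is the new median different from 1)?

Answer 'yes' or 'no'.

Answer: yes

Derivation:
Old median = 1
Insert x = 4
New median = 5/2
Changed? yes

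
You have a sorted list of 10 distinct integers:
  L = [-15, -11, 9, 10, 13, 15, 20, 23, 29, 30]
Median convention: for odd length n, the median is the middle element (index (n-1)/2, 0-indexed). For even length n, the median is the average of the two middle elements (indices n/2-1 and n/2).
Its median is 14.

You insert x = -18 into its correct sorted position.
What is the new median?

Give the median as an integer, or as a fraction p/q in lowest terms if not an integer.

Old list (sorted, length 10): [-15, -11, 9, 10, 13, 15, 20, 23, 29, 30]
Old median = 14
Insert x = -18
Old length even (10). Middle pair: indices 4,5 = 13,15.
New length odd (11). New median = single middle element.
x = -18: 0 elements are < x, 10 elements are > x.
New sorted list: [-18, -15, -11, 9, 10, 13, 15, 20, 23, 29, 30]
New median = 13

Answer: 13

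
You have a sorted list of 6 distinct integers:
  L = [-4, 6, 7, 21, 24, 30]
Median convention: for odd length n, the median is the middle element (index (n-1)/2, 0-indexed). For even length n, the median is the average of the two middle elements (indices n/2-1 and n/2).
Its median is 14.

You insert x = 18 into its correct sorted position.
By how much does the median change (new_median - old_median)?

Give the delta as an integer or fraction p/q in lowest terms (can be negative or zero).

Answer: 4

Derivation:
Old median = 14
After inserting x = 18: new sorted = [-4, 6, 7, 18, 21, 24, 30]
New median = 18
Delta = 18 - 14 = 4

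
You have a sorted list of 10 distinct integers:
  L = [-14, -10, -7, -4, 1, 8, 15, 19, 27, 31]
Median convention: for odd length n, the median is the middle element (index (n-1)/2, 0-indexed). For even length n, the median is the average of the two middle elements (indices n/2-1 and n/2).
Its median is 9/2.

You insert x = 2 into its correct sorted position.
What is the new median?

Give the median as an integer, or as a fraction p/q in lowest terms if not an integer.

Answer: 2

Derivation:
Old list (sorted, length 10): [-14, -10, -7, -4, 1, 8, 15, 19, 27, 31]
Old median = 9/2
Insert x = 2
Old length even (10). Middle pair: indices 4,5 = 1,8.
New length odd (11). New median = single middle element.
x = 2: 5 elements are < x, 5 elements are > x.
New sorted list: [-14, -10, -7, -4, 1, 2, 8, 15, 19, 27, 31]
New median = 2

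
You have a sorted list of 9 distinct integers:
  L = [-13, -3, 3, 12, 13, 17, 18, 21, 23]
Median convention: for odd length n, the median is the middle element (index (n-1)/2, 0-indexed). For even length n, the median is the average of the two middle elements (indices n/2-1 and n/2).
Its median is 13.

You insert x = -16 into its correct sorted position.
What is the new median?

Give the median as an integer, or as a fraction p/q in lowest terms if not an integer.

Old list (sorted, length 9): [-13, -3, 3, 12, 13, 17, 18, 21, 23]
Old median = 13
Insert x = -16
Old length odd (9). Middle was index 4 = 13.
New length even (10). New median = avg of two middle elements.
x = -16: 0 elements are < x, 9 elements are > x.
New sorted list: [-16, -13, -3, 3, 12, 13, 17, 18, 21, 23]
New median = 25/2

Answer: 25/2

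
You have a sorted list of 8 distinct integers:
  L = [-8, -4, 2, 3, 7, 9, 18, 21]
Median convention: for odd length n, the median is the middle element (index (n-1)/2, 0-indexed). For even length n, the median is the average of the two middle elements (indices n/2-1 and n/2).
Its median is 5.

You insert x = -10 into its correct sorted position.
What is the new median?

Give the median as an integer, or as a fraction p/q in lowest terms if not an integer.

Old list (sorted, length 8): [-8, -4, 2, 3, 7, 9, 18, 21]
Old median = 5
Insert x = -10
Old length even (8). Middle pair: indices 3,4 = 3,7.
New length odd (9). New median = single middle element.
x = -10: 0 elements are < x, 8 elements are > x.
New sorted list: [-10, -8, -4, 2, 3, 7, 9, 18, 21]
New median = 3

Answer: 3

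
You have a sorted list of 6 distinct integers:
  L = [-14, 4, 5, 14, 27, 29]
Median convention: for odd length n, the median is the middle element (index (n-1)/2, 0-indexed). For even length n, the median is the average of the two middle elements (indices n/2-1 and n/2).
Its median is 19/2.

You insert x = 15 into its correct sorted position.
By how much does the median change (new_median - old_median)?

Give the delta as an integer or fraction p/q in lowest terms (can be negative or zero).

Answer: 9/2

Derivation:
Old median = 19/2
After inserting x = 15: new sorted = [-14, 4, 5, 14, 15, 27, 29]
New median = 14
Delta = 14 - 19/2 = 9/2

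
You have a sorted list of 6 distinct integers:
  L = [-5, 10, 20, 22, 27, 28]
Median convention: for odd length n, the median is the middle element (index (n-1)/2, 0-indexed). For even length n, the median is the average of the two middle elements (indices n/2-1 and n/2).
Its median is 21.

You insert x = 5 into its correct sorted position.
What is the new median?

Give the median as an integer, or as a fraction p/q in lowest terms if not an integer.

Answer: 20

Derivation:
Old list (sorted, length 6): [-5, 10, 20, 22, 27, 28]
Old median = 21
Insert x = 5
Old length even (6). Middle pair: indices 2,3 = 20,22.
New length odd (7). New median = single middle element.
x = 5: 1 elements are < x, 5 elements are > x.
New sorted list: [-5, 5, 10, 20, 22, 27, 28]
New median = 20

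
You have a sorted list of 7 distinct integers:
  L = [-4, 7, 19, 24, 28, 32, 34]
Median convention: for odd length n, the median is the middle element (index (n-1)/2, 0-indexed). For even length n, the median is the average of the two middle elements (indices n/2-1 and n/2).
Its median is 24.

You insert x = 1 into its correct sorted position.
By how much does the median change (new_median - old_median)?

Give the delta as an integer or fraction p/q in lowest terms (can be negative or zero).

Old median = 24
After inserting x = 1: new sorted = [-4, 1, 7, 19, 24, 28, 32, 34]
New median = 43/2
Delta = 43/2 - 24 = -5/2

Answer: -5/2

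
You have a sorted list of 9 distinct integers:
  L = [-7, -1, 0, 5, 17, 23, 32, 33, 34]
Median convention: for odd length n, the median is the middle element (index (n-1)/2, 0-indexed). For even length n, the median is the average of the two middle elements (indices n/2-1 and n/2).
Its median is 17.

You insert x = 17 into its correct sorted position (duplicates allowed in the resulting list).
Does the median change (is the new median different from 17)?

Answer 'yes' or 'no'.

Old median = 17
Insert x = 17
New median = 17
Changed? no

Answer: no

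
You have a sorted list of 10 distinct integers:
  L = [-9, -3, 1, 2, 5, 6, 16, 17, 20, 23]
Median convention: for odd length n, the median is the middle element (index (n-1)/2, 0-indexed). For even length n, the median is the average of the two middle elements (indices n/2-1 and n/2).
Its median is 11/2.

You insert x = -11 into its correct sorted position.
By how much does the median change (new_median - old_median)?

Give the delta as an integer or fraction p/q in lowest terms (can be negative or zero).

Answer: -1/2

Derivation:
Old median = 11/2
After inserting x = -11: new sorted = [-11, -9, -3, 1, 2, 5, 6, 16, 17, 20, 23]
New median = 5
Delta = 5 - 11/2 = -1/2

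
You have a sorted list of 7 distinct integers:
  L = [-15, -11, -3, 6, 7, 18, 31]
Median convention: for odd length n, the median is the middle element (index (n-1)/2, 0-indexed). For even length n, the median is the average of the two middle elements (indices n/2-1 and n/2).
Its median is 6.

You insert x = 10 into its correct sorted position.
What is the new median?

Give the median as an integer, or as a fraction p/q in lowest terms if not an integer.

Answer: 13/2

Derivation:
Old list (sorted, length 7): [-15, -11, -3, 6, 7, 18, 31]
Old median = 6
Insert x = 10
Old length odd (7). Middle was index 3 = 6.
New length even (8). New median = avg of two middle elements.
x = 10: 5 elements are < x, 2 elements are > x.
New sorted list: [-15, -11, -3, 6, 7, 10, 18, 31]
New median = 13/2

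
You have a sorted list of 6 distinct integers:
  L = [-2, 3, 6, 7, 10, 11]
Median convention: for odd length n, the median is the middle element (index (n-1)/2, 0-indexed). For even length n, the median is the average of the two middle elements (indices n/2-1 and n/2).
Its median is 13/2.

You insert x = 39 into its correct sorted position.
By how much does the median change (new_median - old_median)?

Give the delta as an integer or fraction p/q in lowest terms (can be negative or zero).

Old median = 13/2
After inserting x = 39: new sorted = [-2, 3, 6, 7, 10, 11, 39]
New median = 7
Delta = 7 - 13/2 = 1/2

Answer: 1/2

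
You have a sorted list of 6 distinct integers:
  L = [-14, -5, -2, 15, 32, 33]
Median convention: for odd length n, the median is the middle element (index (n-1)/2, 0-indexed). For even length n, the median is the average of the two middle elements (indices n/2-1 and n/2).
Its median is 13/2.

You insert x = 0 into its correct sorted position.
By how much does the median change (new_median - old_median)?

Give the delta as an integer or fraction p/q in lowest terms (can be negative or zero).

Old median = 13/2
After inserting x = 0: new sorted = [-14, -5, -2, 0, 15, 32, 33]
New median = 0
Delta = 0 - 13/2 = -13/2

Answer: -13/2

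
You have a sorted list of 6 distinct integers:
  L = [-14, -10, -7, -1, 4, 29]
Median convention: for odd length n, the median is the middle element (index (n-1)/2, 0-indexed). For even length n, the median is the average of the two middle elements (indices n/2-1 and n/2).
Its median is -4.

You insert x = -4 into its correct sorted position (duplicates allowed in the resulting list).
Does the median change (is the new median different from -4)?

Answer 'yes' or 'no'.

Answer: no

Derivation:
Old median = -4
Insert x = -4
New median = -4
Changed? no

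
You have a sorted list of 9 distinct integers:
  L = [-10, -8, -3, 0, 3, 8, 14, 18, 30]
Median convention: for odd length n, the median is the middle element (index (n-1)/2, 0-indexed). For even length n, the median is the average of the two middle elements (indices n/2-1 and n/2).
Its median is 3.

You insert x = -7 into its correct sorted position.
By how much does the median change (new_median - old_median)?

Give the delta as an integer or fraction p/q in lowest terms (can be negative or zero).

Answer: -3/2

Derivation:
Old median = 3
After inserting x = -7: new sorted = [-10, -8, -7, -3, 0, 3, 8, 14, 18, 30]
New median = 3/2
Delta = 3/2 - 3 = -3/2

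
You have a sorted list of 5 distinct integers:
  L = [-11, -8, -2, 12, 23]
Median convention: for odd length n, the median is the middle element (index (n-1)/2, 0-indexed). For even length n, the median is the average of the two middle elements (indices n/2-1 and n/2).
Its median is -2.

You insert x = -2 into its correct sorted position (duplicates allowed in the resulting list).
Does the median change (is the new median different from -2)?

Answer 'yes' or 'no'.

Old median = -2
Insert x = -2
New median = -2
Changed? no

Answer: no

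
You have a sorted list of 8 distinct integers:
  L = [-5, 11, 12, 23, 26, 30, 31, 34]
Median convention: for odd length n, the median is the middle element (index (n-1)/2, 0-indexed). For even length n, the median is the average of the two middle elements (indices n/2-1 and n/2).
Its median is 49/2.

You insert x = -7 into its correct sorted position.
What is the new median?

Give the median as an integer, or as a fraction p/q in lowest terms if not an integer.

Old list (sorted, length 8): [-5, 11, 12, 23, 26, 30, 31, 34]
Old median = 49/2
Insert x = -7
Old length even (8). Middle pair: indices 3,4 = 23,26.
New length odd (9). New median = single middle element.
x = -7: 0 elements are < x, 8 elements are > x.
New sorted list: [-7, -5, 11, 12, 23, 26, 30, 31, 34]
New median = 23

Answer: 23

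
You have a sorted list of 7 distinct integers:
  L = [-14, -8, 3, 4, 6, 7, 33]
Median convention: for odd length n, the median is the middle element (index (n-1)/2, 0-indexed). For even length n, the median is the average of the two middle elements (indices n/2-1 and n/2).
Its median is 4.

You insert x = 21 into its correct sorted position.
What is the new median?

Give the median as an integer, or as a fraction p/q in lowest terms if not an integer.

Old list (sorted, length 7): [-14, -8, 3, 4, 6, 7, 33]
Old median = 4
Insert x = 21
Old length odd (7). Middle was index 3 = 4.
New length even (8). New median = avg of two middle elements.
x = 21: 6 elements are < x, 1 elements are > x.
New sorted list: [-14, -8, 3, 4, 6, 7, 21, 33]
New median = 5

Answer: 5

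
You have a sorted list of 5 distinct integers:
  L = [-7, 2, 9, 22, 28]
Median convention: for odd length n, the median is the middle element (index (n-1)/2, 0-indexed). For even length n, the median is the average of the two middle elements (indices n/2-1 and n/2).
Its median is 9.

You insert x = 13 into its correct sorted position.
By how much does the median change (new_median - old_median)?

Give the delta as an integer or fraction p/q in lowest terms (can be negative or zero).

Old median = 9
After inserting x = 13: new sorted = [-7, 2, 9, 13, 22, 28]
New median = 11
Delta = 11 - 9 = 2

Answer: 2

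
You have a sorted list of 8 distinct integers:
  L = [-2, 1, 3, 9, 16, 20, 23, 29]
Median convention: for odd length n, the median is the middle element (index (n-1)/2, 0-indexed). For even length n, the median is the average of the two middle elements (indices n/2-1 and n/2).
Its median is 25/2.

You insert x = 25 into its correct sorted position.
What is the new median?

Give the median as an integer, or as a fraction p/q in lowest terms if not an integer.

Answer: 16

Derivation:
Old list (sorted, length 8): [-2, 1, 3, 9, 16, 20, 23, 29]
Old median = 25/2
Insert x = 25
Old length even (8). Middle pair: indices 3,4 = 9,16.
New length odd (9). New median = single middle element.
x = 25: 7 elements are < x, 1 elements are > x.
New sorted list: [-2, 1, 3, 9, 16, 20, 23, 25, 29]
New median = 16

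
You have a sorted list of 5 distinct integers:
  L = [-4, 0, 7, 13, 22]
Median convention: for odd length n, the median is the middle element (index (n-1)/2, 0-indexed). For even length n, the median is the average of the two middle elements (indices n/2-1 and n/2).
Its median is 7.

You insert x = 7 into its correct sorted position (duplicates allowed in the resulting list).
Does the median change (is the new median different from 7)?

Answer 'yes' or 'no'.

Answer: no

Derivation:
Old median = 7
Insert x = 7
New median = 7
Changed? no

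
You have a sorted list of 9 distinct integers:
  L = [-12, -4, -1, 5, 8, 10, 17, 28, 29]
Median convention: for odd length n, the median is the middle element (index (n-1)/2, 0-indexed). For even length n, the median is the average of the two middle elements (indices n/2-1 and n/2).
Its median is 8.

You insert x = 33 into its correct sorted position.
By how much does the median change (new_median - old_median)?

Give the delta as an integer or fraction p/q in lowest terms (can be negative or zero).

Answer: 1

Derivation:
Old median = 8
After inserting x = 33: new sorted = [-12, -4, -1, 5, 8, 10, 17, 28, 29, 33]
New median = 9
Delta = 9 - 8 = 1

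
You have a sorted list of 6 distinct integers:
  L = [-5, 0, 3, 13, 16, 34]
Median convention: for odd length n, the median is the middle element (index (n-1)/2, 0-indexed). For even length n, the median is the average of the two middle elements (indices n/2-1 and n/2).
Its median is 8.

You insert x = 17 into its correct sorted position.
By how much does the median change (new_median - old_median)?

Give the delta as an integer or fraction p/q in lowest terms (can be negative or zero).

Answer: 5

Derivation:
Old median = 8
After inserting x = 17: new sorted = [-5, 0, 3, 13, 16, 17, 34]
New median = 13
Delta = 13 - 8 = 5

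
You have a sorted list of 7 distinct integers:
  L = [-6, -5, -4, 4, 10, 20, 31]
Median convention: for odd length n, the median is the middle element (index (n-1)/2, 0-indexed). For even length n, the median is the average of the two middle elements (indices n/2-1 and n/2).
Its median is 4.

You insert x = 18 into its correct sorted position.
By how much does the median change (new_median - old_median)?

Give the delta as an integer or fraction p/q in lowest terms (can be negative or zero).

Answer: 3

Derivation:
Old median = 4
After inserting x = 18: new sorted = [-6, -5, -4, 4, 10, 18, 20, 31]
New median = 7
Delta = 7 - 4 = 3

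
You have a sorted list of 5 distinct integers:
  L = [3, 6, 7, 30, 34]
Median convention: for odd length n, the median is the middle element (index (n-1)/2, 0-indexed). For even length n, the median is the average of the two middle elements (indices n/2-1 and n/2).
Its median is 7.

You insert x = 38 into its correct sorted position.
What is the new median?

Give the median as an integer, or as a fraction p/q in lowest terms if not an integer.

Old list (sorted, length 5): [3, 6, 7, 30, 34]
Old median = 7
Insert x = 38
Old length odd (5). Middle was index 2 = 7.
New length even (6). New median = avg of two middle elements.
x = 38: 5 elements are < x, 0 elements are > x.
New sorted list: [3, 6, 7, 30, 34, 38]
New median = 37/2

Answer: 37/2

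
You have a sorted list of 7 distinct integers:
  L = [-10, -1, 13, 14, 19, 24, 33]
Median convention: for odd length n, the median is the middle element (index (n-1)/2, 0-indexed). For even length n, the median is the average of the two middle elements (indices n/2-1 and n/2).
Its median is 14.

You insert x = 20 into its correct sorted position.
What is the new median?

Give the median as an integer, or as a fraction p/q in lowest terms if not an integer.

Answer: 33/2

Derivation:
Old list (sorted, length 7): [-10, -1, 13, 14, 19, 24, 33]
Old median = 14
Insert x = 20
Old length odd (7). Middle was index 3 = 14.
New length even (8). New median = avg of two middle elements.
x = 20: 5 elements are < x, 2 elements are > x.
New sorted list: [-10, -1, 13, 14, 19, 20, 24, 33]
New median = 33/2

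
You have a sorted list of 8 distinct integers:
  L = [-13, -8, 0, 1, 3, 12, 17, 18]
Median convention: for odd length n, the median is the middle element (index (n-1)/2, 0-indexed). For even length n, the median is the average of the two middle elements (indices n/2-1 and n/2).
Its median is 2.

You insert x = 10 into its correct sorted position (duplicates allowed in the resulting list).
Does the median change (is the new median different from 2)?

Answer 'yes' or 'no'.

Answer: yes

Derivation:
Old median = 2
Insert x = 10
New median = 3
Changed? yes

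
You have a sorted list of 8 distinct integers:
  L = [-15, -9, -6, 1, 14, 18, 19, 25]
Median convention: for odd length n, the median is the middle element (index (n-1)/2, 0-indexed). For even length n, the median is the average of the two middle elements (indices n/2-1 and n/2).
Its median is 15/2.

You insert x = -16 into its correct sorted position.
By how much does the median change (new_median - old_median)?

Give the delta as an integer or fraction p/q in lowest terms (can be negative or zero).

Old median = 15/2
After inserting x = -16: new sorted = [-16, -15, -9, -6, 1, 14, 18, 19, 25]
New median = 1
Delta = 1 - 15/2 = -13/2

Answer: -13/2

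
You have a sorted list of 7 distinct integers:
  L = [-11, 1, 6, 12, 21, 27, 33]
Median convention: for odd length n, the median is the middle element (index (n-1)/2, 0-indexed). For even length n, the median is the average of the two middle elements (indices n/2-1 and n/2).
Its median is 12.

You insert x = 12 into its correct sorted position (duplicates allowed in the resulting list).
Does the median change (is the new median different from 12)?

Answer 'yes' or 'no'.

Answer: no

Derivation:
Old median = 12
Insert x = 12
New median = 12
Changed? no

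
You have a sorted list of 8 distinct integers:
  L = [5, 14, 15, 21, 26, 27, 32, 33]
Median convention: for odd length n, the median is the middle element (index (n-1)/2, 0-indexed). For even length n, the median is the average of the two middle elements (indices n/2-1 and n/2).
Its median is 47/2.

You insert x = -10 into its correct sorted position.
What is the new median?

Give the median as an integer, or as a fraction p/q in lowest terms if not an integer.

Old list (sorted, length 8): [5, 14, 15, 21, 26, 27, 32, 33]
Old median = 47/2
Insert x = -10
Old length even (8). Middle pair: indices 3,4 = 21,26.
New length odd (9). New median = single middle element.
x = -10: 0 elements are < x, 8 elements are > x.
New sorted list: [-10, 5, 14, 15, 21, 26, 27, 32, 33]
New median = 21

Answer: 21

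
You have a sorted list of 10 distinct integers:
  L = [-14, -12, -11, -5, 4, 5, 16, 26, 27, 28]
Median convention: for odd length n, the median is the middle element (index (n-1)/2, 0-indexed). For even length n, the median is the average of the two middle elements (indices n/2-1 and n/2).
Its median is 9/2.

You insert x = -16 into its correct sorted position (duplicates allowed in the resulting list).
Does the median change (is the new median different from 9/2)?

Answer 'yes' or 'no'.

Answer: yes

Derivation:
Old median = 9/2
Insert x = -16
New median = 4
Changed? yes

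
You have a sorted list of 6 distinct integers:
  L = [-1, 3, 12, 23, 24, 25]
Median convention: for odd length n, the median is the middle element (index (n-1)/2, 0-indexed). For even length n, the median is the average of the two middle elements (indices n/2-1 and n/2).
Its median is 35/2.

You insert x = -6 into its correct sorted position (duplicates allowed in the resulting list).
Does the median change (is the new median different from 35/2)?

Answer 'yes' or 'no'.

Answer: yes

Derivation:
Old median = 35/2
Insert x = -6
New median = 12
Changed? yes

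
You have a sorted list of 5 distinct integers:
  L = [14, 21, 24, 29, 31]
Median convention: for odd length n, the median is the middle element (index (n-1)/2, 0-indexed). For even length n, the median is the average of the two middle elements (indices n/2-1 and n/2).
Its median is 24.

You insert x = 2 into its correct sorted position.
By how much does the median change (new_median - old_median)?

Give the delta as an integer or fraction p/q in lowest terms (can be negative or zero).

Old median = 24
After inserting x = 2: new sorted = [2, 14, 21, 24, 29, 31]
New median = 45/2
Delta = 45/2 - 24 = -3/2

Answer: -3/2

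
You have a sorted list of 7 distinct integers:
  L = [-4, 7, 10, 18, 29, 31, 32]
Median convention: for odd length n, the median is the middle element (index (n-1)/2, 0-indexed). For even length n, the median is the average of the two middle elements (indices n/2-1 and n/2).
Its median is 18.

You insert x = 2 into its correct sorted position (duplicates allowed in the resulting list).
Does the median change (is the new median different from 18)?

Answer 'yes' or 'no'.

Answer: yes

Derivation:
Old median = 18
Insert x = 2
New median = 14
Changed? yes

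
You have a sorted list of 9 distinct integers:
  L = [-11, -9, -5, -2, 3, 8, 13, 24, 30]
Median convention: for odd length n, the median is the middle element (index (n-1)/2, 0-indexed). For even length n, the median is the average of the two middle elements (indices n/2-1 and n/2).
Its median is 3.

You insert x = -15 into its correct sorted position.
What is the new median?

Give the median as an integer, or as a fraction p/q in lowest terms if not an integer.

Old list (sorted, length 9): [-11, -9, -5, -2, 3, 8, 13, 24, 30]
Old median = 3
Insert x = -15
Old length odd (9). Middle was index 4 = 3.
New length even (10). New median = avg of two middle elements.
x = -15: 0 elements are < x, 9 elements are > x.
New sorted list: [-15, -11, -9, -5, -2, 3, 8, 13, 24, 30]
New median = 1/2

Answer: 1/2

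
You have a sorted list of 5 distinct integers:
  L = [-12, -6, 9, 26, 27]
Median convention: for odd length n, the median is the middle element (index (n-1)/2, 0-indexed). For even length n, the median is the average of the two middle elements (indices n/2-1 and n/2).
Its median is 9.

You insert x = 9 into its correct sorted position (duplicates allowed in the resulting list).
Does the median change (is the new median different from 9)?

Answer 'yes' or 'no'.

Old median = 9
Insert x = 9
New median = 9
Changed? no

Answer: no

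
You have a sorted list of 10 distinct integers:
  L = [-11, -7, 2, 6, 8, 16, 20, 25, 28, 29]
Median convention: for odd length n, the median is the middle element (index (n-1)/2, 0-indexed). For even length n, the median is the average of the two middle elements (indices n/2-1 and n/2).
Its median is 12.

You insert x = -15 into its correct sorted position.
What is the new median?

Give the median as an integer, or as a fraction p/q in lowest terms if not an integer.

Answer: 8

Derivation:
Old list (sorted, length 10): [-11, -7, 2, 6, 8, 16, 20, 25, 28, 29]
Old median = 12
Insert x = -15
Old length even (10). Middle pair: indices 4,5 = 8,16.
New length odd (11). New median = single middle element.
x = -15: 0 elements are < x, 10 elements are > x.
New sorted list: [-15, -11, -7, 2, 6, 8, 16, 20, 25, 28, 29]
New median = 8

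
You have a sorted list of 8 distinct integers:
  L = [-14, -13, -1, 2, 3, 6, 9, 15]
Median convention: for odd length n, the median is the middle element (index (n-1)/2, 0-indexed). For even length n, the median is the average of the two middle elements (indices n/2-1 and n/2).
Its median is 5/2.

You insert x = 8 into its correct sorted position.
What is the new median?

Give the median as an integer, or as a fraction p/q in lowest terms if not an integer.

Answer: 3

Derivation:
Old list (sorted, length 8): [-14, -13, -1, 2, 3, 6, 9, 15]
Old median = 5/2
Insert x = 8
Old length even (8). Middle pair: indices 3,4 = 2,3.
New length odd (9). New median = single middle element.
x = 8: 6 elements are < x, 2 elements are > x.
New sorted list: [-14, -13, -1, 2, 3, 6, 8, 9, 15]
New median = 3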